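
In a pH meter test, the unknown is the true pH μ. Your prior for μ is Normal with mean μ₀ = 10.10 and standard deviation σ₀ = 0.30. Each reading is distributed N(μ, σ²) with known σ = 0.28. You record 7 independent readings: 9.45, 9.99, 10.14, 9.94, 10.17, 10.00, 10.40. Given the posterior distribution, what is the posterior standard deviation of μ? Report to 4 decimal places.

For Normal data with known variance σ², a Normal(μ₀, σ₀²) prior on μ is conjugate. Posterior precision = 1/σ₀² + n/σ²; posterior mean is the precision-weighted average of μ₀ and x̄.
σ₀² = 0.30² = 0.09, σ² = 0.28² = 0.0784; σ² + n·σ₀² = 0.0784 + 7·0.09 = 0.7084.
Posterior precision = 1/σ₀² + n/σ² = 1/0.09 + 7/0.0784 = (σ² + n·σ₀²)/(σ₀²σ²) = 0.7084/(0.09·0.0784); posterior variance σₙ² = σ₀²σ²/(σ² + n·σ₀²) = 0.09·0.0784/0.7084 = 0.009960.
Posterior SD = √σₙ² = √(0.09·0.0784/0.7084) = 0.0998.

0.0998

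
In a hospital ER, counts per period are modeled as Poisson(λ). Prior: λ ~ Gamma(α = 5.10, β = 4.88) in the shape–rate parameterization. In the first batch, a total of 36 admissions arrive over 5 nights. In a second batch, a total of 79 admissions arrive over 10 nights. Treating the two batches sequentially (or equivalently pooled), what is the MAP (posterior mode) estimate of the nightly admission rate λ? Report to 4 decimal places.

With a Gamma(shape α, rate β) prior, the Poisson likelihood is conjugate: the posterior is Gamma(α + ΣXᵢ, β + n).
After batch 1: Gamma(α+S, β+n) = Gamma(5.10+36, 4.88+5) = Gamma(41.10, 9.88).
After batch 2: Gamma(α+S, β+n) = Gamma(41.10+79, 9.88+10) = Gamma(120.10, 19.88).
Mode of Gamma(α,β) for α≥1 is (α−1)/β = 119.10/19.88 = 5.9909.

5.9909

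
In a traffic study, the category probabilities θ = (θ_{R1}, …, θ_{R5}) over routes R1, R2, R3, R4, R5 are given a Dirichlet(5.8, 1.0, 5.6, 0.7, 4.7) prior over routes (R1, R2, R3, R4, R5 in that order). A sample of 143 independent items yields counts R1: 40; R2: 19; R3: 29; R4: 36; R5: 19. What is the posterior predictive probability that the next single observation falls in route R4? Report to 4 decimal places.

0.2282

The Dirichlet prior is conjugate to the Multinomial likelihood: each posterior αⱼ = prior αⱼ + observed count nⱼ.
Posterior concentration: (45.8, 20.0, 34.6, 36.7, 23.7), total = 160.8.
P(next = R4 | data) = α_{R4}/Σα = 0.2282.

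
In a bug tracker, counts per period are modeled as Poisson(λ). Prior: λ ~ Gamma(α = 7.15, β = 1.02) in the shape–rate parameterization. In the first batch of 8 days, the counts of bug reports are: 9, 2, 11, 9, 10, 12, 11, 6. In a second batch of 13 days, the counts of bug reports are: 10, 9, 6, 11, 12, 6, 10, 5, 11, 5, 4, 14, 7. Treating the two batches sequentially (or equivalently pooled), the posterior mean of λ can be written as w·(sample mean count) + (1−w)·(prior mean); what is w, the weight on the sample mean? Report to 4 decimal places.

With a Gamma(shape α, rate β) prior, the Poisson likelihood is conjugate: the posterior is Gamma(α + ΣXᵢ, β + n).
Total number of days: n = 8 + 13 = 21.
Posterior mean = (α₀+S)/(β₀+n) = [n/(β₀+n)]·(S/n) + [β₀/(β₀+n)]·(α₀/β₀), so only n and β₀ enter the weight.
Weight on data w = n/(β₀+n) = 21/(1.02+21) = 21/22.02 = 0.9537.

0.9537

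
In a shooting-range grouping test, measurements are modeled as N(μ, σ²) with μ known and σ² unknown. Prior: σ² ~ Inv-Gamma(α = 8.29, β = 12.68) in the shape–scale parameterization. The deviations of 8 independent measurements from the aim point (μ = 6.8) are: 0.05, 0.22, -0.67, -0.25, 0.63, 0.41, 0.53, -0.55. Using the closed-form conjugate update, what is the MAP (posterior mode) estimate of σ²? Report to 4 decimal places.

1.0185

With known mean μ and an Inverse-Gamma(α, β) prior on σ², the Normal likelihood is conjugate: posterior is Inv-Gamma(α + n/2, β + Σ(xᵢ−μ)²/2).
Σ(xᵢ−μ)² = (0.05)² + (0.22)² + (-0.67)² + (-0.25)² + (0.63)² + (0.41)² + (0.53)² + (-0.55)² = 1.7107.
Posterior: Inv-Gamma(8.29 + 8/2, 12.68 + 1.7107/2) = Inv-Gamma(12.29, 13.53535).
Mode = β/(α+1) = 13.53535/13.29 = 1.0185.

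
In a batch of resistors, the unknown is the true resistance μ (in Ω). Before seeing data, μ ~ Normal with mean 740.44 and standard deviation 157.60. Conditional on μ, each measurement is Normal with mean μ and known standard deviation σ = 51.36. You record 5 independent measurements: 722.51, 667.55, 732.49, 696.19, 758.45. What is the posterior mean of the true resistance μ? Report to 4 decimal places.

For Normal data with known variance σ², a Normal(μ₀, σ₀²) prior on μ is conjugate. Posterior precision = 1/σ₀² + n/σ²; posterior mean is the precision-weighted average of μ₀ and x̄.
Σxᵢ = 722.51 + 667.55 + 732.49 + 696.19 + 758.45 = 3577.19, so n·x̄ = 3577.19.
σ₀² = 157.60² = 24837.76, σ² = 51.36² = 2637.8496; σ² + n·σ₀² = 2637.8496 + 5·24837.76 = 126826.6496.
Posterior mean = (μ₀/σ₀² + n·x̄/σ²)/(1/σ₀² + n/σ²) = (σ²·μ₀ + σ₀²·n·x̄)/(σ² + n·σ₀²) = (2637.8496·740.44 + 24837.76·3577.19)/126826.6496 = 90802556.052224/126826.6496 = 715.9580.

715.9580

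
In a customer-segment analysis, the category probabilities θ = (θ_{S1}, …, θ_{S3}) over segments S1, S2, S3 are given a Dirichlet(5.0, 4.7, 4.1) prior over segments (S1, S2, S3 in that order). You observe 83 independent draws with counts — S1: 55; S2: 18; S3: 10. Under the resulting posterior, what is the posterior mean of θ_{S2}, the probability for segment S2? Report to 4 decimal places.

The Dirichlet prior is conjugate to the Multinomial likelihood: each posterior αⱼ = prior αⱼ + observed count nⱼ.
Posterior concentration: (60.0, 22.7, 14.1), total = 96.8.
E[θ_{S2}|data] = α_{S2}/Σα = 22.7/96.8 = 0.2345.

0.2345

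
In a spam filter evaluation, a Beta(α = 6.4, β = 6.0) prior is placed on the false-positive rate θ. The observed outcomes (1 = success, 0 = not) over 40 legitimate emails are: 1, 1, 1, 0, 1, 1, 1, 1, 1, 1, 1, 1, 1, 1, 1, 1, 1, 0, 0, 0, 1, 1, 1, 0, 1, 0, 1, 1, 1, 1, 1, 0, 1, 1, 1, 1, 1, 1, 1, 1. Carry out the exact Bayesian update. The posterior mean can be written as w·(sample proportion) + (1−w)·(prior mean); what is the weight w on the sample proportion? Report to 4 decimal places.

The Beta prior is conjugate to a Binomial/Bernoulli likelihood; the update adds successes to α and failures to β.
Posterior mean = (α₀+k)/(α₀+β₀+n) = [n/(α₀+β₀+n)]·(k/n) + [(α₀+β₀)/(α₀+β₀+n)]·α₀/(α₀+β₀), so only n and the prior enter the weight.
The weight on the data is w = n/(α₀+β₀+n) = 40/(6.4+6.0+40) = 40/52.4 = 0.7634.

0.7634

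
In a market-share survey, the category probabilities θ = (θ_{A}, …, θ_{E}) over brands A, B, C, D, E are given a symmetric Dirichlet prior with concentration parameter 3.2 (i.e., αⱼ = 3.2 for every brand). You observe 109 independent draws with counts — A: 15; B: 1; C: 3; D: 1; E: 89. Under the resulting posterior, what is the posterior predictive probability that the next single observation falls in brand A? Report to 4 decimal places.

The Dirichlet prior is conjugate to the Multinomial likelihood: each posterior αⱼ = prior αⱼ + observed count nⱼ.
Posterior concentration: (18.2, 4.2, 6.2, 4.2, 92.2), total = 125.0.
P(next = A | data) = α_{A}/Σα = 0.1456.

0.1456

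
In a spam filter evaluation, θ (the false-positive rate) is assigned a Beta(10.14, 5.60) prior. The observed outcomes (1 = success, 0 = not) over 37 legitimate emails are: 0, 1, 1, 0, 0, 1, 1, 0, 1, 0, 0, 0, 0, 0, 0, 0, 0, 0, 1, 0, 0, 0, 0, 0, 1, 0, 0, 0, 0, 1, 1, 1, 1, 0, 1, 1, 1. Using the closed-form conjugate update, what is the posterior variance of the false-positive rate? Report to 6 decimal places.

The Beta prior is conjugate to a Binomial/Bernoulli likelihood; the update adds successes to α and failures to β.
Posterior: Beta(α+k, β+n−k) = Beta(10.14+14, 5.60+23) = Beta(24.14, 28.60).
Var = αβ/((α+β)²(α+β+1)) = 24.14·28.60/(52.74²·53.74) = 0.004619.

0.004619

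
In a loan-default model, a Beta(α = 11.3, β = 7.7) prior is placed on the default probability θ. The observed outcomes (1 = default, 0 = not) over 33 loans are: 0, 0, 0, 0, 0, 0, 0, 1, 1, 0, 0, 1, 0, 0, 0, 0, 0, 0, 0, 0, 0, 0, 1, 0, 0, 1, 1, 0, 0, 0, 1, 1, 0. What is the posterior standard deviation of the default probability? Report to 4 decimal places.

The Beta prior is conjugate to a Binomial/Bernoulli likelihood; the update adds successes to α and failures to β.
Posterior: Beta(α+k, β+n−k) = Beta(11.3+8, 7.7+25) = Beta(19.3, 32.7).
Var = αβ/((α+β)²(α+β+1)) = 19.3·32.7/(52.0²·53.0) = 0.00440375; SD = √0.00440375 = 0.0664.

0.0664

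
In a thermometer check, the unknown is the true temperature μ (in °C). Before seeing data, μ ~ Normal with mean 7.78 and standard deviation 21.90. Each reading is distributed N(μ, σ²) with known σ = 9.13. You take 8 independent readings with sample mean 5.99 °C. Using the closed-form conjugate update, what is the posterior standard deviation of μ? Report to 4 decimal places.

For Normal data with known variance σ², a Normal(μ₀, σ₀²) prior on μ is conjugate. Posterior precision = 1/σ₀² + n/σ²; posterior mean is the precision-weighted average of μ₀ and x̄.
σ₀² = 21.90² = 479.61, σ² = 9.13² = 83.3569; σ² + n·σ₀² = 83.3569 + 8·479.61 = 3920.2369.
Posterior precision = 1/σ₀² + n/σ² = 1/479.61 + 8/83.3569 = (σ² + n·σ₀²)/(σ₀²σ²) = 3920.2369/(479.61·83.3569); posterior variance σₙ² = σ₀²σ²/(σ² + n·σ₀²) = 479.61·83.3569/3920.2369 = 10.198058.
Posterior SD = √σₙ² = √(479.61·83.3569/3920.2369) = 3.1934.

3.1934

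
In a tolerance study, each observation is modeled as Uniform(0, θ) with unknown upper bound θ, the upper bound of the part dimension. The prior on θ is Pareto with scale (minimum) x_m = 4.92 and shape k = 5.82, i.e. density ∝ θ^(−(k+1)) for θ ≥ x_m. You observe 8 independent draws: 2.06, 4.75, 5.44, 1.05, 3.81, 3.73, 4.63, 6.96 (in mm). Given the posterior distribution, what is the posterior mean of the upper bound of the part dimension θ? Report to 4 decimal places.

7.5029

A Pareto(scale x_m, shape k) prior on the upper bound θ of Uniform(0, θ) is conjugate: posterior is Pareto(max(x_m, max xᵢ), k + n).
Sample maximum = 6.96; prior scale x_m = 4.92 → posterior scale = max = 6.96.
Posterior shape = 5.82 + 8 = 13.82.
E[θ|data] = k·x_m/(k−1) = 13.82·6.96/12.82 = 7.5029.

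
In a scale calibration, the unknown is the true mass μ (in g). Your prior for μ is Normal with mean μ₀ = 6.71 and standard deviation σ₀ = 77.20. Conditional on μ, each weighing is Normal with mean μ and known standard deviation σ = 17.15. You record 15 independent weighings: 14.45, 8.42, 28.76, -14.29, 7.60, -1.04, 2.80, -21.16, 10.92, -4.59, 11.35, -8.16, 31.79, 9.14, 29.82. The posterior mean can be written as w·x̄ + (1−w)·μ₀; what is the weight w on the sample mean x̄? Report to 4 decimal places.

For Normal data with known variance σ², a Normal(μ₀, σ₀²) prior on μ is conjugate. Posterior precision = 1/σ₀² + n/σ²; posterior mean is the precision-weighted average of μ₀ and x̄.
σ₀² = 77.20² = 5959.84, σ² = 17.15² = 294.1225. Prior precision 1/σ₀² = 1/5959.84; data precision n/σ² = 15/294.1225.
w = (n/σ²)/(1/σ₀² + n/σ²) = n·σ₀²/(σ² + n·σ₀²) = 15·5959.84/(294.1225 + 15·5959.84) = 89397.6/89691.7225 = 0.9967.

0.9967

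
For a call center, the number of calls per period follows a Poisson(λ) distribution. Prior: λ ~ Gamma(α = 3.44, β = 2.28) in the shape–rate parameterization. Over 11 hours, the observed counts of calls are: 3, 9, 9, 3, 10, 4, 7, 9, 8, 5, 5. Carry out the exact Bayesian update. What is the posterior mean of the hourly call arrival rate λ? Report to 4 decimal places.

5.6807

With a Gamma(shape α, rate β) prior, the Poisson likelihood is conjugate: the posterior is Gamma(α + ΣXᵢ, β + n).
Sum of counts S = 72 over n = 11 hours.
Posterior: Gamma(α+S, β+n) = Gamma(3.44+72, 2.28+11) = Gamma(75.44, 13.28).
Posterior mean = α/β = 75.44/13.28 = 5.6807.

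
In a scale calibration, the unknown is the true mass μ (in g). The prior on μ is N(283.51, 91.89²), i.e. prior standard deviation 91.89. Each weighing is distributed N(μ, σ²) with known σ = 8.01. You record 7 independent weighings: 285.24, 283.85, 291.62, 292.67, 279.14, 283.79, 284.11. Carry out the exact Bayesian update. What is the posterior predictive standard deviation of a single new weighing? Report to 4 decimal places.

For Normal data with known variance σ², a Normal(μ₀, σ₀²) prior on μ is conjugate. Posterior precision = 1/σ₀² + n/σ²; posterior mean is the precision-weighted average of μ₀ and x̄.
σ₀² = 91.89² = 8443.7721, σ² = 8.01² = 64.1601; σ² + n·σ₀² = 64.1601 + 7·8443.7721 = 59170.5648.
Posterior precision = 1/σ₀² + n/σ² = 1/8443.7721 + 7/64.1601 = (σ² + n·σ₀²)/(σ₀²σ²) = 59170.5648/(8443.7721·64.1601); posterior variance σₙ² = σ₀²σ²/(σ² + n·σ₀²) = 8443.7721·64.1601/59170.5648 = 9.155790.
Predictive variance for one new observation = σₙ² + σ² = 8443.7721·64.1601/59170.5648 + 64.1601 = σ²·(σ₀² + 59170.5648)/59170.5648 = 64.1601·67614.3369/59170.5648 = 73.315890; SD = √(64.1601·67614.3369/59170.5648) = 8.5625.

8.5625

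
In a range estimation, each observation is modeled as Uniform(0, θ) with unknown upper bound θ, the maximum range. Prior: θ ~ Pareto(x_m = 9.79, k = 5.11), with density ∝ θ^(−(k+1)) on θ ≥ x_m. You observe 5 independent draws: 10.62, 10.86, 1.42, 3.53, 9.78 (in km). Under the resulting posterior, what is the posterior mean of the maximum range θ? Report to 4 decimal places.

A Pareto(scale x_m, shape k) prior on the upper bound θ of Uniform(0, θ) is conjugate: posterior is Pareto(max(x_m, max xᵢ), k + n).
Sample maximum = 10.86; prior scale x_m = 9.79 → posterior scale = max = 10.86.
Posterior shape = 5.11 + 5 = 10.11.
E[θ|data] = k·x_m/(k−1) = 10.11·10.86/9.11 = 12.0521.

12.0521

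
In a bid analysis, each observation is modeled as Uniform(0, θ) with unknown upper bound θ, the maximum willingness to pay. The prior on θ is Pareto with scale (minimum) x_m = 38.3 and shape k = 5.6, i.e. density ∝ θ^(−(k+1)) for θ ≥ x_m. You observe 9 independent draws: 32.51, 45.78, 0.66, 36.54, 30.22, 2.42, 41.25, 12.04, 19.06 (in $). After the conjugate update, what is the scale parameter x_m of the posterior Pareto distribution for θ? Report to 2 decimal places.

A Pareto(scale x_m, shape k) prior on the upper bound θ of Uniform(0, θ) is conjugate: posterior is Pareto(max(x_m, max xᵢ), k + n).
Sample maximum = 45.78; prior scale x_m = 38.3 → posterior scale = max = 45.78.
Posterior shape = 5.6 + 9 = 14.6.
Posterior scale x_m = 45.78.

45.78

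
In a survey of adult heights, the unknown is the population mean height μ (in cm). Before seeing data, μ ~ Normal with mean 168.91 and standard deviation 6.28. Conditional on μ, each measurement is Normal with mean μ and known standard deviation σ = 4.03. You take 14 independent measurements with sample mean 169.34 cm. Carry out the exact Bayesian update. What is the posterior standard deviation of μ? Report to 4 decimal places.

1.0616

For Normal data with known variance σ², a Normal(μ₀, σ₀²) prior on μ is conjugate. Posterior precision = 1/σ₀² + n/σ²; posterior mean is the precision-weighted average of μ₀ and x̄.
σ₀² = 6.28² = 39.4384, σ² = 4.03² = 16.2409; σ² + n·σ₀² = 16.2409 + 14·39.4384 = 568.3785.
Posterior precision = 1/σ₀² + n/σ² = 1/39.4384 + 14/16.2409 = (σ² + n·σ₀²)/(σ₀²σ²) = 568.3785/(39.4384·16.2409); posterior variance σₙ² = σ₀²σ²/(σ² + n·σ₀²) = 39.4384·16.2409/568.3785 = 1.126917.
Posterior SD = √σₙ² = √(39.4384·16.2409/568.3785) = 1.0616.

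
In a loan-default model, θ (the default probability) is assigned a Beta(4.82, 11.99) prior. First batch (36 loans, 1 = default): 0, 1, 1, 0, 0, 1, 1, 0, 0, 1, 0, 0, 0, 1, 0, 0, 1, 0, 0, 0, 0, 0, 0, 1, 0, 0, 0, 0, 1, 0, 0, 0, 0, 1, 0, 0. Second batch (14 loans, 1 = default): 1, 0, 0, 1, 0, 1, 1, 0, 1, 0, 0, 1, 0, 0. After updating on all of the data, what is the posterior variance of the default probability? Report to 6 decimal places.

0.003163

The Beta prior is conjugate to a Binomial/Bernoulli likelihood; the update adds successes to α and failures to β.
After batch 1: Beta(4.82+10, 11.99+26) = Beta(14.82, 37.99).
After batch 2: Beta(14.82+6, 37.99+8) = Beta(20.82, 45.99).
Var = αβ/((α+β)²(α+β+1)) = 20.82·45.99/(66.81²·67.81) = 0.003163.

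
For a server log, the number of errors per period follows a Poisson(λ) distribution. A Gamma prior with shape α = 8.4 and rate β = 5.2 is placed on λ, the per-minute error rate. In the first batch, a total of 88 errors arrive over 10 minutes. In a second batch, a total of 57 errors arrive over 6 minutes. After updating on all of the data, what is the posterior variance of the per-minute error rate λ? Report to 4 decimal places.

With a Gamma(shape α, rate β) prior, the Poisson likelihood is conjugate: the posterior is Gamma(α + ΣXᵢ, β + n).
After batch 1: Gamma(α+S, β+n) = Gamma(8.4+88, 5.2+10) = Gamma(96.4, 15.2).
After batch 2: Gamma(α+S, β+n) = Gamma(96.4+57, 15.2+6) = Gamma(153.4, 21.2).
Var = α/β² = 153.4/21.2² = 0.3413.

0.3413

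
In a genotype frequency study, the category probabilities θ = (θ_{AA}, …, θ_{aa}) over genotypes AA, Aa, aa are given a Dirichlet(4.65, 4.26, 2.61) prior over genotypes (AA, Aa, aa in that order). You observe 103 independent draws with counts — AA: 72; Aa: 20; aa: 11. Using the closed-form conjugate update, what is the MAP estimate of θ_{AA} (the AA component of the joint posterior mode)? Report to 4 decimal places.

The Dirichlet prior is conjugate to the Multinomial likelihood: each posterior αⱼ = prior αⱼ + observed count nⱼ.
Posterior concentration: (76.65, 24.26, 13.61), total = 114.52.
Joint mode component: (α_{AA}−1)/(Σα−K) = 75.65/111.52 = 0.6784.

0.6784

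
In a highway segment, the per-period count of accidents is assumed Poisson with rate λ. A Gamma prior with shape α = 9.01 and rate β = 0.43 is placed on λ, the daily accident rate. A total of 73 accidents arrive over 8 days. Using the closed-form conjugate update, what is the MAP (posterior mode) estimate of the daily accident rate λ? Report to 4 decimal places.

9.6097

With a Gamma(shape α, rate β) prior, the Poisson likelihood is conjugate: the posterior is Gamma(α + ΣXᵢ, β + n).
Posterior: Gamma(α+S, β+n) = Gamma(9.01+73, 0.43+8) = Gamma(82.01, 8.43).
Mode of Gamma(α,β) for α≥1 is (α−1)/β = 81.01/8.43 = 9.6097.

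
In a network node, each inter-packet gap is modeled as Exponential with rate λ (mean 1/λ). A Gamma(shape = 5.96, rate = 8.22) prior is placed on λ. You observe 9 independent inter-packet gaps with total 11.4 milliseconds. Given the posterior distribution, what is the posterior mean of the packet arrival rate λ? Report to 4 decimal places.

0.7625

With a Gamma(shape α, rate β) prior on the exponential rate λ, the posterior after n observations with total T = Σxᵢ is Gamma(α+n, β+T).
Posterior: Gamma(5.96+9, 8.22+11.4) = Gamma(14.96, 19.62).
Posterior mean of λ = α/β = 14.96/19.62 = 0.7625.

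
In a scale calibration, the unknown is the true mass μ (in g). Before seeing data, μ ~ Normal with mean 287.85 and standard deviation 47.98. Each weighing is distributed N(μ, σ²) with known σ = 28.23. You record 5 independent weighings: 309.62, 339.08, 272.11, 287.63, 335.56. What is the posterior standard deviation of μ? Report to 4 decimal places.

12.2093

For Normal data with known variance σ², a Normal(μ₀, σ₀²) prior on μ is conjugate. Posterior precision = 1/σ₀² + n/σ²; posterior mean is the precision-weighted average of μ₀ and x̄.
σ₀² = 47.98² = 2302.0804, σ² = 28.23² = 796.9329; σ² + n·σ₀² = 796.9329 + 5·2302.0804 = 12307.3349.
Posterior precision = 1/σ₀² + n/σ² = 1/2302.0804 + 5/796.9329 = (σ² + n·σ₀²)/(σ₀²σ²) = 12307.3349/(2302.0804·796.9329); posterior variance σₙ² = σ₀²σ²/(σ² + n·σ₀²) = 2302.0804·796.9329/12307.3349 = 149.065872.
Posterior SD = √σₙ² = √(2302.0804·796.9329/12307.3349) = 12.2093.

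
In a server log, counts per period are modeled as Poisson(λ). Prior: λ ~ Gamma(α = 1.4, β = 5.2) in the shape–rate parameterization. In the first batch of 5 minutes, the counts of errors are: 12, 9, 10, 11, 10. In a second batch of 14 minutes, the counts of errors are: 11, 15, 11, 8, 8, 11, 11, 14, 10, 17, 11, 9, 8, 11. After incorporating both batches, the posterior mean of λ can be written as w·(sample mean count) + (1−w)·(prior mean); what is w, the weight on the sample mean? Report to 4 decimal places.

0.7851

With a Gamma(shape α, rate β) prior, the Poisson likelihood is conjugate: the posterior is Gamma(α + ΣXᵢ, β + n).
Total number of minutes: n = 5 + 14 = 19.
Posterior mean = (α₀+S)/(β₀+n) = [n/(β₀+n)]·(S/n) + [β₀/(β₀+n)]·(α₀/β₀), so only n and β₀ enter the weight.
Weight on data w = n/(β₀+n) = 19/(5.2+19) = 19/24.2 = 0.7851.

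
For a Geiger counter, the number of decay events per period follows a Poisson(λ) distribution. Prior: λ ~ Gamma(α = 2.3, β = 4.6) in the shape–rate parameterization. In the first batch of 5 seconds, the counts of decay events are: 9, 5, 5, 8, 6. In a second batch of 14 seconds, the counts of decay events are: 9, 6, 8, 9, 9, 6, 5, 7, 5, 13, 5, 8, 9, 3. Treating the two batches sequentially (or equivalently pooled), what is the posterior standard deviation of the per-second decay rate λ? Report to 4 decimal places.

With a Gamma(shape α, rate β) prior, the Poisson likelihood is conjugate: the posterior is Gamma(α + ΣXᵢ, β + n).
Batch 1: sum of counts S = 33 over n = 5 seconds.
After batch 1: Gamma(α+S, β+n) = Gamma(2.3+33, 4.6+5) = Gamma(35.3, 9.6).
Batch 2: sum of counts S = 102 over n = 14 seconds.
After batch 2: Gamma(α+S, β+n) = Gamma(35.3+102, 9.6+14) = Gamma(137.3, 23.6).
SD = √α/β = √137.3/23.6 = 0.4965.

0.4965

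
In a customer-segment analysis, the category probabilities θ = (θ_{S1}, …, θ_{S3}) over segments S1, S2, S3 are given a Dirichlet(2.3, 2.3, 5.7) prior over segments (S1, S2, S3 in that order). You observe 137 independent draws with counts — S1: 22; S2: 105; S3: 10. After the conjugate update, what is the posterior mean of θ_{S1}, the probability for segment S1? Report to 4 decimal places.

0.1650

The Dirichlet prior is conjugate to the Multinomial likelihood: each posterior αⱼ = prior αⱼ + observed count nⱼ.
Posterior concentration: (24.3, 107.3, 15.7), total = 147.3.
E[θ_{S1}|data] = α_{S1}/Σα = 24.3/147.3 = 0.1650.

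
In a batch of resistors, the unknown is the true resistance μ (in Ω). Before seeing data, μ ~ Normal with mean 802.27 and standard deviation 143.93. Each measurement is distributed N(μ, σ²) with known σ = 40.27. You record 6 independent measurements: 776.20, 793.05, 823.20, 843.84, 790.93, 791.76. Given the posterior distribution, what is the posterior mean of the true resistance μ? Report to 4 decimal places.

803.1518

For Normal data with known variance σ², a Normal(μ₀, σ₀²) prior on μ is conjugate. Posterior precision = 1/σ₀² + n/σ²; posterior mean is the precision-weighted average of μ₀ and x̄.
Σxᵢ = 776.20 + 793.05 + 823.20 + 843.84 + 790.93 + 791.76 = 4818.98, so n·x̄ = 4818.98.
σ₀² = 143.93² = 20715.8449, σ² = 40.27² = 1621.6729; σ² + n·σ₀² = 1621.6729 + 6·20715.8449 = 125916.7423.
Posterior mean = (μ₀/σ₀² + n·x̄/σ²)/(1/σ₀² + n/σ²) = (σ²·μ₀ + σ₀²·n·x̄)/(σ² + n·σ₀²) = (1621.6729·802.27 + 20715.8449·4818.98)/125916.7423 = 101130261.773685/125916.7423 = 803.1518.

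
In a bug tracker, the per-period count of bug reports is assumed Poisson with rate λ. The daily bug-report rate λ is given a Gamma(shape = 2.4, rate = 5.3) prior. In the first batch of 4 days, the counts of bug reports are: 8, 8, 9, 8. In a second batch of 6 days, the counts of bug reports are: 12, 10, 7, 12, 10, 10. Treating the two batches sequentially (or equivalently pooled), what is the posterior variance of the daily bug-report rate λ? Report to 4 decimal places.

With a Gamma(shape α, rate β) prior, the Poisson likelihood is conjugate: the posterior is Gamma(α + ΣXᵢ, β + n).
Batch 1: sum of counts S = 33 over n = 4 days.
After batch 1: Gamma(α+S, β+n) = Gamma(2.4+33, 5.3+4) = Gamma(35.4, 9.3).
Batch 2: sum of counts S = 61 over n = 6 days.
After batch 2: Gamma(α+S, β+n) = Gamma(35.4+61, 9.3+6) = Gamma(96.4, 15.3).
Var = α/β² = 96.4/15.3² = 0.4118.

0.4118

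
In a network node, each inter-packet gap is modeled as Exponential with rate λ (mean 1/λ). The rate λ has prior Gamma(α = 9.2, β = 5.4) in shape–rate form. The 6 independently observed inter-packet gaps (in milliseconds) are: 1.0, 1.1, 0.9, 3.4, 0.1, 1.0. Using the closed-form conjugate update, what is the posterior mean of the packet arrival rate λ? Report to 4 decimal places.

With a Gamma(shape α, rate β) prior on the exponential rate λ, the posterior after n observations with total T = Σxᵢ is Gamma(α+n, β+T).
Sum of observations T = 7.5 milliseconds; n = 6.
Posterior: Gamma(9.2+6, 5.4+7.5) = Gamma(15.2, 12.9).
Posterior mean of λ = α/β = 15.2/12.9 = 1.1783.

1.1783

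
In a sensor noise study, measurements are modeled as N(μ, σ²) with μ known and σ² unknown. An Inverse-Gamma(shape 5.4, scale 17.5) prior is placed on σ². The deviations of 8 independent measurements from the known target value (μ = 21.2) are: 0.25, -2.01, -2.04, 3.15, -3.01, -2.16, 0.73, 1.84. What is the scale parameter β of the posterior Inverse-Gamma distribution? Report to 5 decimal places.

With known mean μ and an Inverse-Gamma(α, β) prior on σ², the Normal likelihood is conjugate: posterior is Inv-Gamma(α + n/2, β + Σ(xᵢ−μ)²/2).
Σ(xᵢ−μ)² = (0.25)² + (-2.01)² + (-2.04)² + (3.15)² + (-3.01)² + (-2.16)² + (0.73)² + (1.84)² = 35.8309.
Posterior: Inv-Gamma(5.4 + 8/2, 17.5 + 35.8309/2) = Inv-Gamma(9.40, 35.41545).
Posterior β = 35.41545.

35.41545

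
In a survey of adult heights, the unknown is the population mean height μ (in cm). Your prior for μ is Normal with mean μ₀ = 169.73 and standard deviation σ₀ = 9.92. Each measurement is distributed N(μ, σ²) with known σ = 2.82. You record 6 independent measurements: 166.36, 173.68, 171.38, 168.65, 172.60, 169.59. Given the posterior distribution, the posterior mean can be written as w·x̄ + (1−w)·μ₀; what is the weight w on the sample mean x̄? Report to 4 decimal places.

0.9867

For Normal data with known variance σ², a Normal(μ₀, σ₀²) prior on μ is conjugate. Posterior precision = 1/σ₀² + n/σ²; posterior mean is the precision-weighted average of μ₀ and x̄.
σ₀² = 9.92² = 98.4064, σ² = 2.82² = 7.9524. Prior precision 1/σ₀² = 1/98.4064; data precision n/σ² = 6/7.9524.
w = (n/σ²)/(1/σ₀² + n/σ²) = n·σ₀²/(σ² + n·σ₀²) = 6·98.4064/(7.9524 + 6·98.4064) = 590.4384/598.3908 = 0.9867.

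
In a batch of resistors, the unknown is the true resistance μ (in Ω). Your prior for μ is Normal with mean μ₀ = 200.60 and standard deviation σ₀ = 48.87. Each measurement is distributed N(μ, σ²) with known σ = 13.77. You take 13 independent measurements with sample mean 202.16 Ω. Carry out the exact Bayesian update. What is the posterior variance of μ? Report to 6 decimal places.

For Normal data with known variance σ², a Normal(μ₀, σ₀²) prior on μ is conjugate. Posterior precision = 1/σ₀² + n/σ²; posterior mean is the precision-weighted average of μ₀ and x̄.
σ₀² = 48.87² = 2388.2769, σ² = 13.77² = 189.6129; σ² + n·σ₀² = 189.6129 + 13·2388.2769 = 31237.2126.
Posterior precision = 1/σ₀² + n/σ² = 1/2388.2769 + 13/189.6129 = (σ² + n·σ₀²)/(σ₀²σ²) = 31237.2126/(2388.2769·189.6129); posterior variance σₙ² = σ₀²σ²/(σ² + n·σ₀²) = 2388.2769·189.6129/31237.2126 = 14.497072.

14.497072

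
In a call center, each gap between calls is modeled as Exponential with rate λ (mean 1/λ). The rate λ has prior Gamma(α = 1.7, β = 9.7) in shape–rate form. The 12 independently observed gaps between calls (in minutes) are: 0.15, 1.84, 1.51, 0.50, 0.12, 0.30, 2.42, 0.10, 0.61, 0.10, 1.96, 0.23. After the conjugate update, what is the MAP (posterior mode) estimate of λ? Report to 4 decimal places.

0.6499

With a Gamma(shape α, rate β) prior on the exponential rate λ, the posterior after n observations with total T = Σxᵢ is Gamma(α+n, β+T).
Sum of observations T = 9.84 minutes; n = 12.
Posterior: Gamma(1.7+12, 9.7+9.84) = Gamma(13.7, 19.54).
Mode = (α−1)/β = 0.6499.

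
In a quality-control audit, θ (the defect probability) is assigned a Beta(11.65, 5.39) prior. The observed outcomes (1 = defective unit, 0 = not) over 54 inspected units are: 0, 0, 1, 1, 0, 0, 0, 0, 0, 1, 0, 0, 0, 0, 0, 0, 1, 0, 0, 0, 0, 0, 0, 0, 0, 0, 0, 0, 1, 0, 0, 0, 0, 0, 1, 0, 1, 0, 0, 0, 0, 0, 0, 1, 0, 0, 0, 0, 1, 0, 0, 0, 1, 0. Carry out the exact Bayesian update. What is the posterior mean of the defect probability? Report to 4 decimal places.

0.3048

The Beta prior is conjugate to a Binomial/Bernoulli likelihood; the update adds successes to α and failures to β.
Posterior: Beta(α+k, β+n−k) = Beta(11.65+10, 5.39+44) = Beta(21.65, 49.39).
Posterior mean = α/(α+β) = 21.65/71.04 = 0.3048.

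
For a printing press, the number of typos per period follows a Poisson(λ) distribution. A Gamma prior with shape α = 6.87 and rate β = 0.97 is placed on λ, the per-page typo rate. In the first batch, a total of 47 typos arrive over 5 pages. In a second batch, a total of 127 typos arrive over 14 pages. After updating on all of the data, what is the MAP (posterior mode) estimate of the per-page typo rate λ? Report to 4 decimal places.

With a Gamma(shape α, rate β) prior, the Poisson likelihood is conjugate: the posterior is Gamma(α + ΣXᵢ, β + n).
After batch 1: Gamma(α+S, β+n) = Gamma(6.87+47, 0.97+5) = Gamma(53.87, 5.97).
After batch 2: Gamma(α+S, β+n) = Gamma(53.87+127, 5.97+14) = Gamma(180.87, 19.97).
Mode of Gamma(α,β) for α≥1 is (α−1)/β = 179.87/19.97 = 9.0070.

9.0070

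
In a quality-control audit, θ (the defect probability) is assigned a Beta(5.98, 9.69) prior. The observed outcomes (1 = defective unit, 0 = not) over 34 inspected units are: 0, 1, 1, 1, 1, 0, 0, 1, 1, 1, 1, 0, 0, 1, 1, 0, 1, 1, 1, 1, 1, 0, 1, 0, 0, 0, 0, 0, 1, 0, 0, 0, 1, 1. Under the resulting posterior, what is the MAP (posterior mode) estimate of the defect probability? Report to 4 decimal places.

The Beta prior is conjugate to a Binomial/Bernoulli likelihood; the update adds successes to α and failures to β.
Posterior: Beta(α+k, β+n−k) = Beta(5.98+19, 9.69+15) = Beta(24.98, 24.69).
Mode of Beta(a,b) for a,b>1 is (a−1)/(a+b−2) = 23.98/47.67 = 0.5030.

0.5030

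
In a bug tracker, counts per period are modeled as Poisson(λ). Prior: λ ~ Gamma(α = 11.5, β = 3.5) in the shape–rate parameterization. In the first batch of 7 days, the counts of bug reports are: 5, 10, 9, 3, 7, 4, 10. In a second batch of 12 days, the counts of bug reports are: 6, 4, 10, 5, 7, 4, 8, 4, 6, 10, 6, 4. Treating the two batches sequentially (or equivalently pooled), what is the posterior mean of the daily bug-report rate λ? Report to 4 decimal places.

5.9333

With a Gamma(shape α, rate β) prior, the Poisson likelihood is conjugate: the posterior is Gamma(α + ΣXᵢ, β + n).
Batch 1: sum of counts S = 48 over n = 7 days.
After batch 1: Gamma(α+S, β+n) = Gamma(11.5+48, 3.5+7) = Gamma(59.5, 10.5).
Batch 2: sum of counts S = 74 over n = 12 days.
After batch 2: Gamma(α+S, β+n) = Gamma(59.5+74, 10.5+12) = Gamma(133.5, 22.5).
Posterior mean = α/β = 133.5/22.5 = 5.9333.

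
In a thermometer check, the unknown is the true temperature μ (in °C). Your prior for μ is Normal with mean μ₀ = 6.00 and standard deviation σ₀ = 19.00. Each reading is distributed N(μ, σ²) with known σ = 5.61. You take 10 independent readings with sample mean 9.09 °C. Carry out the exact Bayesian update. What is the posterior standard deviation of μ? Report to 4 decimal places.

1.7664

For Normal data with known variance σ², a Normal(μ₀, σ₀²) prior on μ is conjugate. Posterior precision = 1/σ₀² + n/σ²; posterior mean is the precision-weighted average of μ₀ and x̄.
σ₀² = 19.00² = 361, σ² = 5.61² = 31.4721; σ² + n·σ₀² = 31.4721 + 10·361 = 3641.4721.
Posterior precision = 1/σ₀² + n/σ² = 1/361 + 10/31.4721 = (σ² + n·σ₀²)/(σ₀²σ²) = 3641.4721/(361·31.4721); posterior variance σₙ² = σ₀²σ²/(σ² + n·σ₀²) = 361·31.4721/3641.4721 = 3.120010.
Posterior SD = √σₙ² = √(361·31.4721/3641.4721) = 1.7664.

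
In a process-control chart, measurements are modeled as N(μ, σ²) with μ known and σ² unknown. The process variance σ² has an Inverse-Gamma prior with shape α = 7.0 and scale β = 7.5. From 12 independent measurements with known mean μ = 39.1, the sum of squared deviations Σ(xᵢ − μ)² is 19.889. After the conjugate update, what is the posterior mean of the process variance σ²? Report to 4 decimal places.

With known mean μ and an Inverse-Gamma(α, β) prior on σ², the Normal likelihood is conjugate: posterior is Inv-Gamma(α + n/2, β + Σ(xᵢ−μ)²/2).
Posterior: Inv-Gamma(7.0 + 12/2, 7.5 + 19.889/2) = Inv-Gamma(13.00, 17.4445).
E[σ²|data] = β/(α−1) = 17.4445/12.00 = 1.4537.

1.4537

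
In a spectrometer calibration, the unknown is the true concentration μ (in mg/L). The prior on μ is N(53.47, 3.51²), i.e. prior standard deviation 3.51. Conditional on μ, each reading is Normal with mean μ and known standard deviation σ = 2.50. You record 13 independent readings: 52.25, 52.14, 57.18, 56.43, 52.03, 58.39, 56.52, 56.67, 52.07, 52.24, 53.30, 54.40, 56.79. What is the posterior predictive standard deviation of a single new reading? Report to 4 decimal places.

For Normal data with known variance σ², a Normal(μ₀, σ₀²) prior on μ is conjugate. Posterior precision = 1/σ₀² + n/σ²; posterior mean is the precision-weighted average of μ₀ and x̄.
σ₀² = 3.51² = 12.3201, σ² = 2.50² = 6.25; σ² + n·σ₀² = 6.25 + 13·12.3201 = 166.4113.
Posterior precision = 1/σ₀² + n/σ² = 1/12.3201 + 13/6.25 = (σ² + n·σ₀²)/(σ₀²σ²) = 166.4113/(12.3201·6.25); posterior variance σₙ² = σ₀²σ²/(σ² + n·σ₀²) = 12.3201·6.25/166.4113 = 0.462713.
Predictive variance for one new observation = σₙ² + σ² = 12.3201·6.25/166.4113 + 6.25 = σ²·(σ₀² + 166.4113)/166.4113 = 6.25·178.7314/166.4113 = 6.712713; SD = √(6.25·178.7314/166.4113) = 2.5909.

2.5909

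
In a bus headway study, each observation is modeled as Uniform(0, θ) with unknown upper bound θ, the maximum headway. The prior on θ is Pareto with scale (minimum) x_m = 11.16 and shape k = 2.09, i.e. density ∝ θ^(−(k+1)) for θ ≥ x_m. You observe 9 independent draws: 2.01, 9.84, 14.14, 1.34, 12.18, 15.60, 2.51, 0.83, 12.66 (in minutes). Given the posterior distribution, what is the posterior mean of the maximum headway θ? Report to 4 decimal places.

A Pareto(scale x_m, shape k) prior on the upper bound θ of Uniform(0, θ) is conjugate: posterior is Pareto(max(x_m, max xᵢ), k + n).
Sample maximum = 15.60; prior scale x_m = 11.16 → posterior scale = max = 15.60.
Posterior shape = 2.09 + 9 = 11.09.
E[θ|data] = k·x_m/(k−1) = 11.09·15.60/10.09 = 17.1461.

17.1461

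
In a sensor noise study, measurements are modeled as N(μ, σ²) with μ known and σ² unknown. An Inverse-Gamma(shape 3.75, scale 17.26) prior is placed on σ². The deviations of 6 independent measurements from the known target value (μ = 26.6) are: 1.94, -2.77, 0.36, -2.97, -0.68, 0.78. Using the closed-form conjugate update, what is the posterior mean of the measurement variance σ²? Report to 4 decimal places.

With known mean μ and an Inverse-Gamma(α, β) prior on σ², the Normal likelihood is conjugate: posterior is Inv-Gamma(α + n/2, β + Σ(xᵢ−μ)²/2).
Σ(xᵢ−μ)² = (1.94)² + (-2.77)² + (0.36)² + (-2.97)² + (-0.68)² + (0.78)² = 21.4578.
Posterior: Inv-Gamma(3.75 + 6/2, 17.26 + 21.4578/2) = Inv-Gamma(6.75, 27.98890).
E[σ²|data] = β/(α−1) = 27.98890/5.75 = 4.8676.

4.8676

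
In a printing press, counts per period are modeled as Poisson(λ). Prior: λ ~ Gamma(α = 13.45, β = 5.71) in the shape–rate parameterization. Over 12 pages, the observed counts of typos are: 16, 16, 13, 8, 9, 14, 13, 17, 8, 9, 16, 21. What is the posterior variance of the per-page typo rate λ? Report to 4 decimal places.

0.5530

With a Gamma(shape α, rate β) prior, the Poisson likelihood is conjugate: the posterior is Gamma(α + ΣXᵢ, β + n).
Sum of counts S = 160 over n = 12 pages.
Posterior: Gamma(α+S, β+n) = Gamma(13.45+160, 5.71+12) = Gamma(173.45, 17.71).
Var = α/β² = 173.45/17.71² = 0.5530.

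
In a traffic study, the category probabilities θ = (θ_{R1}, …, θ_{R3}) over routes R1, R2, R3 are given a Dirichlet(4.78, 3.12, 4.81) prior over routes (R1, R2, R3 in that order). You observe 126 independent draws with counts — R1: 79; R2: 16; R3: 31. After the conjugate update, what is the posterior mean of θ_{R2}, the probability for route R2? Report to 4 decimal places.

0.1378

The Dirichlet prior is conjugate to the Multinomial likelihood: each posterior αⱼ = prior αⱼ + observed count nⱼ.
Posterior concentration: (83.78, 19.12, 35.81), total = 138.71.
E[θ_{R2}|data] = α_{R2}/Σα = 19.12/138.71 = 0.1378.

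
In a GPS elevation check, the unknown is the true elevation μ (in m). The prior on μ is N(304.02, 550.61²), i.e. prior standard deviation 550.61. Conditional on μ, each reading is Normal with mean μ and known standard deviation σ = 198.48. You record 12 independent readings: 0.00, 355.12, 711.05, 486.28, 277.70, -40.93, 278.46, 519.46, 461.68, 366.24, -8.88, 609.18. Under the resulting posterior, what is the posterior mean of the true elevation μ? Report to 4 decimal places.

334.2856

For Normal data with known variance σ², a Normal(μ₀, σ₀²) prior on μ is conjugate. Posterior precision = 1/σ₀² + n/σ²; posterior mean is the precision-weighted average of μ₀ and x̄.
Σxᵢ = 0.00 + 355.12 + 711.05 + 486.28 + 277.70 + (-40.93) + 278.46 + 519.46 + 461.68 + 366.24 + (-8.88) + 609.18 = 4015.36, so n·x̄ = 4015.36.
σ₀² = 550.61² = 303171.3721, σ² = 198.48² = 39394.3104; σ² + n·σ₀² = 39394.3104 + 12·303171.3721 = 3677450.7756.
Posterior mean = (μ₀/σ₀² + n·x̄/σ²)/(1/σ₀² + n/σ²) = (σ²·μ₀ + σ₀²·n·x̄)/(σ² + n·σ₀²) = (39394.3104·304.02 + 303171.3721·4015.36)/3677450.7756 = 1229318858.923264/3677450.7756 = 334.2856.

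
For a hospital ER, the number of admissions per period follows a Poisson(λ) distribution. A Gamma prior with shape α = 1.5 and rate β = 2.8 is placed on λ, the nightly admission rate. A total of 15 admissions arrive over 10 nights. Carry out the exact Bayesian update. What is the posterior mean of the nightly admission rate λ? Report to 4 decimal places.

With a Gamma(shape α, rate β) prior, the Poisson likelihood is conjugate: the posterior is Gamma(α + ΣXᵢ, β + n).
Posterior: Gamma(α+S, β+n) = Gamma(1.5+15, 2.8+10) = Gamma(16.5, 12.8).
Posterior mean = α/β = 16.5/12.8 = 1.2891.

1.2891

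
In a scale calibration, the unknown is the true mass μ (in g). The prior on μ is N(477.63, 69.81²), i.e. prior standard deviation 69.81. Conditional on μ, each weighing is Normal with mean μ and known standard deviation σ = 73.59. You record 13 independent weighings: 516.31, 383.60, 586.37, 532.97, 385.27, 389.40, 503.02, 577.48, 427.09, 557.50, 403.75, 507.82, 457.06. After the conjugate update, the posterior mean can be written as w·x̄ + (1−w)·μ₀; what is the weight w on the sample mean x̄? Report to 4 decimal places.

0.9213

For Normal data with known variance σ², a Normal(μ₀, σ₀²) prior on μ is conjugate. Posterior precision = 1/σ₀² + n/σ²; posterior mean is the precision-weighted average of μ₀ and x̄.
σ₀² = 69.81² = 4873.4361, σ² = 73.59² = 5415.4881. Prior precision 1/σ₀² = 1/4873.4361; data precision n/σ² = 13/5415.4881.
w = (n/σ²)/(1/σ₀² + n/σ²) = n·σ₀²/(σ² + n·σ₀²) = 13·4873.4361/(5415.4881 + 13·4873.4361) = 63354.6693/68770.1574 = 0.9213.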